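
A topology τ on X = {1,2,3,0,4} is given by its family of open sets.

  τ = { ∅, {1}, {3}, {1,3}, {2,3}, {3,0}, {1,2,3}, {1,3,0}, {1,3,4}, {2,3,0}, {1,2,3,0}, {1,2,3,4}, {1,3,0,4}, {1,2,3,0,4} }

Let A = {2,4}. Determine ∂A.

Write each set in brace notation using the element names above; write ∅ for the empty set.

opens ⊆ A: ∅; union → int = ∅
complement {1,3,0}; its interior {1,3,0}; cl(A) = X∖{1,3,0} = {2,4}
boundary = {2,4} ∖ ∅ = {2,4}

{2,4}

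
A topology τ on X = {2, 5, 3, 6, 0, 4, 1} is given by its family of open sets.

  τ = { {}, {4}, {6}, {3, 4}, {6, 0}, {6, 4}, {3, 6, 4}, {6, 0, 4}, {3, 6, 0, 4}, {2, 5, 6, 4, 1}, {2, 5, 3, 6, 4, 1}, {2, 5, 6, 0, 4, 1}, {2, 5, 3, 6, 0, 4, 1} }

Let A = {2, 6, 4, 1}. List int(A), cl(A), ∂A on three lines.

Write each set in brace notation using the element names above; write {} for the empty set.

opens ⊆ A: {}, {4}, {6}, {6, 4}; union → int = {6, 4}
complement {5, 3, 0}; its interior {}; cl(A) = X∖{} = {2, 5, 3, 6, 0, 4, 1}
boundary = {2, 5, 3, 6, 0, 4, 1} ∖ {6, 4} = {2, 5, 3, 0, 1}

int(A) = {6, 4}
cl(A)  = {2, 5, 3, 6, 0, 4, 1}
∂A     = {2, 5, 3, 0, 1}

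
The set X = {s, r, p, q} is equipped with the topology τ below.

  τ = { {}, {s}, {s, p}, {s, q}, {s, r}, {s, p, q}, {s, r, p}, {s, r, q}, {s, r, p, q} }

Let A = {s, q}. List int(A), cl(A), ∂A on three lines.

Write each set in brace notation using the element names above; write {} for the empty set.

opens ⊆ A: {}, {s}, {s, q}; union → int = {s, q}
complement {r, p}; its interior {}; cl(A) = X∖{} = {s, r, p, q}
boundary = {s, r, p, q} ∖ {s, q} = {r, p}

int(A) = {s, q}
cl(A)  = {s, r, p, q}
∂A     = {r, p}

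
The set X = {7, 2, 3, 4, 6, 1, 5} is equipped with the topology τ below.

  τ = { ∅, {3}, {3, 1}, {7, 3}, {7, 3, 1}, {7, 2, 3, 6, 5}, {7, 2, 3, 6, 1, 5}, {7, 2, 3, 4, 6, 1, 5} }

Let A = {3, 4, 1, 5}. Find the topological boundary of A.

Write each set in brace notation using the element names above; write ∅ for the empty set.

{7, 2, 4, 6, 5}

open subsets of A: ∅, {3}, {3, 1}; so int(A) = {3, 1}
closure: X∖int(X∖A) = X∖∅ = {7, 2, 3, 4, 6, 1, 5}
∂A = {7, 2, 3, 4, 6, 1, 5} minus {3, 1} = {7, 2, 4, 6, 5}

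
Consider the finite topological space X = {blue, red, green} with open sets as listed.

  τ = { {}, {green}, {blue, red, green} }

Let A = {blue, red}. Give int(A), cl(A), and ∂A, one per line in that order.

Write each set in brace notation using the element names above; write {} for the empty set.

int(A) = {}
cl(A)  = {blue, red}
∂A     = {blue, red}

interior: largest open inside A is {} (from {})
cl via duality: int({green}) = {green}, so X∖{green} = {blue, red}
cl∖int = {blue, red}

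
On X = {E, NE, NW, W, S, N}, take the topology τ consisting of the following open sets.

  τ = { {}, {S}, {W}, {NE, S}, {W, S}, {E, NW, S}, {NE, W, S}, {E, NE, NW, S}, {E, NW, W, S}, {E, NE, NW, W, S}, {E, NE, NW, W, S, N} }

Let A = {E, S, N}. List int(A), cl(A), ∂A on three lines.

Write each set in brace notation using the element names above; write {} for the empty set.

interior: largest open inside A is {S} (from {}, {S})
cl via duality: int({NE, NW, W}) = {W}, so X∖{W} = {E, NE, NW, S, N}
cl∖int = {E, NE, NW, N}

int(A) = {S}
cl(A)  = {E, NE, NW, S, N}
∂A     = {E, NE, NW, N}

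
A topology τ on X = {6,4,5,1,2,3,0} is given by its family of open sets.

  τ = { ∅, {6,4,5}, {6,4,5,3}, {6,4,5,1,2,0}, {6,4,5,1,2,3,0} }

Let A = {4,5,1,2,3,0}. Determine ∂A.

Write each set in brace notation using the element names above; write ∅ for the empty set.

{6,4,5,1,2,3,0}

open subsets of A: ∅; so int(A) = ∅
closure: X∖int(X∖A) = X∖∅ = {6,4,5,1,2,3,0}
∂A = {6,4,5,1,2,3,0} minus ∅ = {6,4,5,1,2,3,0}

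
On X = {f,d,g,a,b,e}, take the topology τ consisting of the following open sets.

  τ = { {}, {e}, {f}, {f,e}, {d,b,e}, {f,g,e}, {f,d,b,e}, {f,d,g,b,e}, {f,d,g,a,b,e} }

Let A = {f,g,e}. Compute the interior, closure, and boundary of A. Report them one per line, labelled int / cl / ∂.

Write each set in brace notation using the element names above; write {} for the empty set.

int(A) = {f,g,e}
cl(A)  = {f,d,g,a,b,e}
∂A     = {d,a,b}

interior: largest open inside A is {f,g,e} (from {}, {f}, {e}, {f,e}, {f,g,e})
cl via duality: int({d,a,b}) = {}, so X∖{} = {f,d,g,a,b,e}
cl∖int = {d,a,b}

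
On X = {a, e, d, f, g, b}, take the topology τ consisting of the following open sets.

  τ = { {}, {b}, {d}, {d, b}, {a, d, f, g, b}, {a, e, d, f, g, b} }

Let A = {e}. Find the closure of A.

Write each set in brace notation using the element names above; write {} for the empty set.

{e}

X∖A={a, d, f, g, b}, int(X∖A)={a, d, f, g, b}, hence cl(A)={e}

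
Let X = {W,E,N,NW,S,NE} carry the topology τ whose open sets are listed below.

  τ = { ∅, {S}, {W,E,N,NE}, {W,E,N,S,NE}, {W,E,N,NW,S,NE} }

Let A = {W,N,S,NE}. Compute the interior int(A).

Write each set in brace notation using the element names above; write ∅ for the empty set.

{S}

open subsets of A: ∅, {S}; so int(A) = {S}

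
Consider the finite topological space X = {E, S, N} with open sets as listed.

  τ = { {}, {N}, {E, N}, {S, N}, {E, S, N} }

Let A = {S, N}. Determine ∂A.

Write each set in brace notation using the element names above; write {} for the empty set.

opens ⊆ A: {}, {N}, {S, N}; union → int = {S, N}
complement {E}; its interior {}; cl(A) = X∖{} = {E, S, N}
boundary = {E, S, N} ∖ {S, N} = {E}

{E}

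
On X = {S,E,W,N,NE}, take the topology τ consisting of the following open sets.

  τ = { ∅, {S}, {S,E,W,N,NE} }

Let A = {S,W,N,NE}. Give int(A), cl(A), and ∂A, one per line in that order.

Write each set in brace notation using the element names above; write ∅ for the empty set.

interior: largest open inside A is {S} (from ∅, {S})
cl via duality: int({E}) = ∅, so X∖∅ = {S,E,W,N,NE}
cl∖int = {E,W,N,NE}

int(A) = {S}
cl(A)  = {S,E,W,N,NE}
∂A     = {E,W,N,NE}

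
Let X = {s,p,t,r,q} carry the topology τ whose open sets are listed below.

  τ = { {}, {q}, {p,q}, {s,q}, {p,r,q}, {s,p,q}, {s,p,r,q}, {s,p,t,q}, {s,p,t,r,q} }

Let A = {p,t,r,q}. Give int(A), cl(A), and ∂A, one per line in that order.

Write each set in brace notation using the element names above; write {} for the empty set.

int(A) = {p,r,q}
cl(A)  = {s,p,t,r,q}
∂A     = {s,t}

opens ⊆ A: {}, {q}, {p,q}, {p,r,q}; union → int = {p,r,q}
complement {s}; its interior {}; cl(A) = X∖{} = {s,p,t,r,q}
boundary = {s,p,t,r,q} ∖ {p,r,q} = {s,t}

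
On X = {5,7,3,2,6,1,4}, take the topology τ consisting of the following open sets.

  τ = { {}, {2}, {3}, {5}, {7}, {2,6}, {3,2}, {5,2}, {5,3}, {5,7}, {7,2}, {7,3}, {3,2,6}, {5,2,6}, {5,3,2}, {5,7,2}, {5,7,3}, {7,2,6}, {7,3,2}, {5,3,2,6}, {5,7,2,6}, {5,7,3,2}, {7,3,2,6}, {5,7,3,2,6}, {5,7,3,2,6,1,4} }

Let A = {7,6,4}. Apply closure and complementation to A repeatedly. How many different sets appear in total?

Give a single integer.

complement {5,3,2,1}; its interior {5,3,2}; cl(A) = X∖{5,3,2} = {7,6,1,4}
With k = closure, c = complement:
  1. A     = {7,6,4}
  2. kA    = {7,6,1,4}
  3. cA    = {5,3,2,1}
  4. ckA   = {5,3,2}
  5. kcA   = {5,3,2,6,1,4}
  6. ckcA  = {7}
  7. kckcA = {7,1,4}
  8. ckckcA = {5,3,2,6}
k, c of each give nothing new

8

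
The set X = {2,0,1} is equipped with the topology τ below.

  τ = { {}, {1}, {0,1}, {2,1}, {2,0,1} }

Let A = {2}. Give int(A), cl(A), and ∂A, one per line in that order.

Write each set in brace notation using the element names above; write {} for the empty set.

opens ⊆ A: {}; union → int = {}
complement {0,1}; its interior {0,1}; cl(A) = X∖{0,1} = {2}
boundary = {2} ∖ {} = {2}

int(A) = {}
cl(A)  = {2}
∂A     = {2}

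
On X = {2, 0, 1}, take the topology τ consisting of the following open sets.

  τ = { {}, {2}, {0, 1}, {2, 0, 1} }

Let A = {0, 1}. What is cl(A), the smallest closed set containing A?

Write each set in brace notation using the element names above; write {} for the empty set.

X∖A={2}, int(X∖A)={2}, hence cl(A)={0, 1}

{0, 1}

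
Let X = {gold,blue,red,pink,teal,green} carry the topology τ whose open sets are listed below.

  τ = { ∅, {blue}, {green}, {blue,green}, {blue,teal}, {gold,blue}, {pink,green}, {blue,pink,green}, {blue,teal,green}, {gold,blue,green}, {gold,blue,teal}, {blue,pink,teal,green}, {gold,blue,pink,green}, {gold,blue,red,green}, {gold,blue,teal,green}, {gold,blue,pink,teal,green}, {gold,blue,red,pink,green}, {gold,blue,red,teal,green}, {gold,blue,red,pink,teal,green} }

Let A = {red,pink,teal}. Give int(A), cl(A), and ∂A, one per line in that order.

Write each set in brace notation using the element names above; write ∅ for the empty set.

int(A) = ∅
cl(A)  = {red,pink,teal}
∂A     = {red,pink,teal}

U open, U⊆A: ∅. int(A) = ⋃ = ∅
X∖A={gold,blue,green}, int(X∖A)={gold,blue,green}, hence cl(A)={red,pink,teal}
∂A: remove int from cl → {red,pink,teal}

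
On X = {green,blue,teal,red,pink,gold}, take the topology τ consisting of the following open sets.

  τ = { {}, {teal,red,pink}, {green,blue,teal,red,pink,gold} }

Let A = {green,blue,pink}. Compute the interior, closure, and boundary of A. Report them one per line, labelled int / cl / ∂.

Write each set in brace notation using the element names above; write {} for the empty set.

int(A) = {}
cl(A)  = {green,blue,teal,red,pink,gold}
∂A     = {green,blue,teal,red,pink,gold}

U open, U⊆A: {}. int(A) = ⋃ = {}
X∖A={teal,red,gold}, int(X∖A)={}, hence cl(A)={green,blue,teal,red,pink,gold}
∂A: remove int from cl → {green,blue,teal,red,pink,gold}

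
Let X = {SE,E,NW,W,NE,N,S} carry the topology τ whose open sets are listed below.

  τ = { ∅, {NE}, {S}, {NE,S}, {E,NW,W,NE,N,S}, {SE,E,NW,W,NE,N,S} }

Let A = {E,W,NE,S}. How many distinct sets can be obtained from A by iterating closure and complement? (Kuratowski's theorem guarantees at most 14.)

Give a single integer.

complement {SE,NW,N}; its interior ∅; cl(A) = X∖∅ = {SE,E,NW,W,NE,N,S}
With k = closure, c = complement:
  1. A     = {E,W,NE,S}
  2. kA    = {SE,E,NW,W,NE,N,S}
  3. cA    = {SE,NW,N}
  4. ckA   = ∅
  5. kcA   = {SE,E,NW,W,N}
  6. ckcA  = {NE,S}
k, c of each give nothing new

6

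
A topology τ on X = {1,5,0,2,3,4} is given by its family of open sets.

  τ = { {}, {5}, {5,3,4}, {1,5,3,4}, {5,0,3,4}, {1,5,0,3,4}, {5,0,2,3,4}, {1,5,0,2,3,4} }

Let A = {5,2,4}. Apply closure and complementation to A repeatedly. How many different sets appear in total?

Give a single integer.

X∖A={1,0,3}, int(X∖A)={}, hence cl(A)={1,5,0,2,3,4}
Orbit (k=closure, c=complement):
  1. A     = {5,2,4}
  2. kA    = {1,5,0,2,3,4}
  3. cA    = {1,0,3}
  4. ckA   = {}
  5. kcA   = {1,0,2,3,4}
  6. ckcA  = {5}
(closed under both — stop)

6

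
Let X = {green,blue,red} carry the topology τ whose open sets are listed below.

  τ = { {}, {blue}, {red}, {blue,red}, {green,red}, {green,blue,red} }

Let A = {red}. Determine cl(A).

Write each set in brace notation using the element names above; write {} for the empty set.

closure: X∖int(X∖A) = X∖{blue} = {green,red}

{green,red}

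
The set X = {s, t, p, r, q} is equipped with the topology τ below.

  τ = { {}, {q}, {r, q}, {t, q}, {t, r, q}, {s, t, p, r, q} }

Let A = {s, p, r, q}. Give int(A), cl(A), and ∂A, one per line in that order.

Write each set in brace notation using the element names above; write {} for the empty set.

opens ⊆ A: {}, {q}, {r, q}; union → int = {r, q}
complement {t}; its interior {}; cl(A) = X∖{} = {s, t, p, r, q}
boundary = {s, t, p, r, q} ∖ {r, q} = {s, t, p}

int(A) = {r, q}
cl(A)  = {s, t, p, r, q}
∂A     = {s, t, p}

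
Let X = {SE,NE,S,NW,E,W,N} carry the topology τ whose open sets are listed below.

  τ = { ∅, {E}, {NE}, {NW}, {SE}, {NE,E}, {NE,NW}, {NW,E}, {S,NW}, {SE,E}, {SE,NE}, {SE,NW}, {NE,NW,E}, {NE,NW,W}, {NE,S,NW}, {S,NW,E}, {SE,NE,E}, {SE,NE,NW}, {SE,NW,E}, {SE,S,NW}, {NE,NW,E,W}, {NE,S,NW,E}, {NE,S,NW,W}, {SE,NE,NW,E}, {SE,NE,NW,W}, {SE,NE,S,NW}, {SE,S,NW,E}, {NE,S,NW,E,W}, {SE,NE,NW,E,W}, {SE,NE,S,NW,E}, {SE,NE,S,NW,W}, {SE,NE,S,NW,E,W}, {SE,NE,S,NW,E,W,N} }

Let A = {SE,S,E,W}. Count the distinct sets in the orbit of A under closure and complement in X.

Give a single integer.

cl via duality: int({NE,NW,N}) = {NE,NW}, so X∖{NE,NW} = {SE,S,E,W,N}
Write k for closure, c for complement:
  1. A     = {SE,S,E,W}
  2. kA    = {SE,S,E,W,N}
  3. cA    = {NE,NW,N}
  4. ckA   = {NE,NW}
  5. kcA   = {NE,S,NW,W,N}
  6. ckcA  = {SE,E}
  7. kckcA = {SE,E,N}
  8. ckckcA = {NE,S,NW,W}
applying k or c yields no new set

8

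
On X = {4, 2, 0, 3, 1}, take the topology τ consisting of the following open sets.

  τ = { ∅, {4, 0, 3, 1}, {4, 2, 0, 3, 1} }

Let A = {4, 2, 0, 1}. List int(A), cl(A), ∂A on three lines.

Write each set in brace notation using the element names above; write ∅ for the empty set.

int(A) = ∅
cl(A)  = {4, 2, 0, 3, 1}
∂A     = {4, 2, 0, 3, 1}

open subsets of A: ∅; so int(A) = ∅
closure: X∖int(X∖A) = X∖∅ = {4, 2, 0, 3, 1}
∂A = {4, 2, 0, 3, 1} minus ∅ = {4, 2, 0, 3, 1}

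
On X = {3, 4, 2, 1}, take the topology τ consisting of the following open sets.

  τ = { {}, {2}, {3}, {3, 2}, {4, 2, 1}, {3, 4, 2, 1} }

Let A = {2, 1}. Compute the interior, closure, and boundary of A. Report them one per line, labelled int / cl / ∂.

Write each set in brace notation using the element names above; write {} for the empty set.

U open, U⊆A: {}, {2}. int(A) = ⋃ = {2}
X∖A={3, 4}, int(X∖A)={3}, hence cl(A)={4, 2, 1}
∂A: remove int from cl → {4, 1}

int(A) = {2}
cl(A)  = {4, 2, 1}
∂A     = {4, 1}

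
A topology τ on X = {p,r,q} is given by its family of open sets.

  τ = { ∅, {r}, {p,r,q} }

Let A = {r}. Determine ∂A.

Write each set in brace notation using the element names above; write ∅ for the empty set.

{p,q}

opens ⊆ A: ∅, {r}; union → int = {r}
complement {p,q}; its interior ∅; cl(A) = X∖∅ = {p,r,q}
boundary = {p,r,q} ∖ {r} = {p,q}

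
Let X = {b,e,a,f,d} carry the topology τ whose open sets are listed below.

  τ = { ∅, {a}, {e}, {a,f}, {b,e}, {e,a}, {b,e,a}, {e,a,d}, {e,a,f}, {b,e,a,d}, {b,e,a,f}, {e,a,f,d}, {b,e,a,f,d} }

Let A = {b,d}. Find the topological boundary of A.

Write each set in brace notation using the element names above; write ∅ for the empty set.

U open, U⊆A: ∅. int(A) = ⋃ = ∅
X∖A={e,a,f}, int(X∖A)={e,a,f}, hence cl(A)={b,d}
∂A: remove int from cl → {b,d}

{b,d}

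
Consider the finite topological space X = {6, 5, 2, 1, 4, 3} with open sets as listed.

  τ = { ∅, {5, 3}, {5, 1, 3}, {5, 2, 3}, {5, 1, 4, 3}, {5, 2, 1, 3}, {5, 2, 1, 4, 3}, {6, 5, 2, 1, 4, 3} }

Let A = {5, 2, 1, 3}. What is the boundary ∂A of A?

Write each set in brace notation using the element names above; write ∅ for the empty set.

{6, 4}

U open, U⊆A: ∅, {5, 3}, {5, 2, 3}, {5, 1, 3}, {5, 2, 1, 3}. int(A) = ⋃ = {5, 2, 1, 3}
X∖A={6, 4}, int(X∖A)=∅, hence cl(A)={6, 5, 2, 1, 4, 3}
∂A: remove int from cl → {6, 4}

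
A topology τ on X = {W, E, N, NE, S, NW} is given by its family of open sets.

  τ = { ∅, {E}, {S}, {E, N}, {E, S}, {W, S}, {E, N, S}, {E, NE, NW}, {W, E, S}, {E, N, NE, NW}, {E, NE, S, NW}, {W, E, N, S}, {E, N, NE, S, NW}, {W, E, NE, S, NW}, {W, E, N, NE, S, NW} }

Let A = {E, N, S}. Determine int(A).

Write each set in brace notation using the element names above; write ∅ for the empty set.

open subsets of A: ∅, {S}, {E}, {E, S}, {E, N}, {E, N, S}; so int(A) = {E, N, S}

{E, N, S}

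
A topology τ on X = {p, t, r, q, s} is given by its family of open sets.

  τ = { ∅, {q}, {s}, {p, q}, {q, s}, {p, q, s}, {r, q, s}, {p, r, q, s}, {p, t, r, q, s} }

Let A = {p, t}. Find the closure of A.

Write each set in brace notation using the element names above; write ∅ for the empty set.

complement {r, q, s}; its interior {r, q, s}; cl(A) = X∖{r, q, s} = {p, t}

{p, t}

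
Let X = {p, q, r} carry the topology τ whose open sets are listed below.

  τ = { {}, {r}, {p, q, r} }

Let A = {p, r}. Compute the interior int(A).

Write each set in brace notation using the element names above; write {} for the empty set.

opens ⊆ A: {}, {r}; union → int = {r}

{r}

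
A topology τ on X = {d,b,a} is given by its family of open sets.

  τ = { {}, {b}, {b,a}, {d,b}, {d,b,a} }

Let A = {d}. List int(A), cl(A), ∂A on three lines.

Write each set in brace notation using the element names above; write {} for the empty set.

int(A) = {}
cl(A)  = {d}
∂A     = {d}

interior: largest open inside A is {} (from {})
cl via duality: int({b,a}) = {b,a}, so X∖{b,a} = {d}
cl∖int = {d}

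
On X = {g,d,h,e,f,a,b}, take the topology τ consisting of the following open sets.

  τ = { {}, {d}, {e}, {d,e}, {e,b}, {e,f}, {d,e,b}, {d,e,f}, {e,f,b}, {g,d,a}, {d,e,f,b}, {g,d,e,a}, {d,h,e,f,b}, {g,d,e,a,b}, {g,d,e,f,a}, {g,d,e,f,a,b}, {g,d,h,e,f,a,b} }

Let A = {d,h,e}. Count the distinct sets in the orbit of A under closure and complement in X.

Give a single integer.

cl via duality: int({g,f,a,b}) = {}, so X∖{} = {g,d,h,e,f,a,b}
Write k for closure, c for complement:
  1. A     = {d,h,e}
  2. kA    = {g,d,h,e,f,a,b}
  3. cA    = {g,f,a,b}
  4. ckA   = {}
  5. kcA   = {g,h,f,a,b}
  6. ckcA  = {d,e}
applying k or c yields no new set

6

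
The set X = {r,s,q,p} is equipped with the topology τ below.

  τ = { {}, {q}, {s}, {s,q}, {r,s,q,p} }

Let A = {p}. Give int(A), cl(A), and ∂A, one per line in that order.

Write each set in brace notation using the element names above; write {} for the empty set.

int(A) = {}
cl(A)  = {r,p}
∂A     = {r,p}

open subsets of A: {}; so int(A) = {}
closure: X∖int(X∖A) = X∖{s,q} = {r,p}
∂A = {r,p} minus {} = {r,p}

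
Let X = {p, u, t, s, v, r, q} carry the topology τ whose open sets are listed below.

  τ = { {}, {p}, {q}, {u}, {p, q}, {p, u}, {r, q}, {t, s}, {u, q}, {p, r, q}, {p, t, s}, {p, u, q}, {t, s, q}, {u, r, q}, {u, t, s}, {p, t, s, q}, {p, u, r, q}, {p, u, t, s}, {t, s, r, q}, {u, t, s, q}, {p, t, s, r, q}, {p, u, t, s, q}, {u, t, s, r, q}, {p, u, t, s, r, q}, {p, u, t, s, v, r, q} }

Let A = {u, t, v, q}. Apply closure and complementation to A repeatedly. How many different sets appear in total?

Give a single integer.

12

closure: X∖int(X∖A) = X∖{p} = {u, t, s, v, r, q}
Let k=closure and c=complement:
  1. A     = {u, t, v, q}
  2. kA    = {u, t, s, v, r, q}
  3. cA    = {p, s, r}
  4. ckA   = {p}
  5. kcA   = {p, t, s, v, r}
  6. kckA  = {p, v}
  7. ckcA  = {u, q}
  8. ckckA = {u, t, s, r, q}
  9. kckcA = {u, v, r, q}
  10. ckckcA = {p, t, s}
  11. kckckcA = {p, t, s, v}
  12. ckckckcA = {u, r, q}
— saturated at 12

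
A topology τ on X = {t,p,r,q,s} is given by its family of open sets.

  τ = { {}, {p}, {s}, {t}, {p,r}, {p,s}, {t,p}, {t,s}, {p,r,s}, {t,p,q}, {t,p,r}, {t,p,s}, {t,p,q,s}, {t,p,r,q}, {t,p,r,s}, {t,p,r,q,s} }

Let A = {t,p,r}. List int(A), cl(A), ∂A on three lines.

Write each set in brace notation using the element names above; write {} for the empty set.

opens ⊆ A: {}, {t}, {p}, {t,p}, {p,r}, {t,p,r}; union → int = {t,p,r}
complement {q,s}; its interior {s}; cl(A) = X∖{s} = {t,p,r,q}
boundary = {t,p,r,q} ∖ {t,p,r} = {q}

int(A) = {t,p,r}
cl(A)  = {t,p,r,q}
∂A     = {q}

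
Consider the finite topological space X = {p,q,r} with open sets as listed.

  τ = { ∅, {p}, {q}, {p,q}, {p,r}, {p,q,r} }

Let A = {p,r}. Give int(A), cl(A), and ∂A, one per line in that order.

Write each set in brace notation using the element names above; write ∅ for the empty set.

opens ⊆ A: ∅, {p}, {p,r}; union → int = {p,r}
complement {q}; its interior {q}; cl(A) = X∖{q} = {p,r}
boundary = {p,r} ∖ {p,r} = ∅

int(A) = {p,r}
cl(A)  = {p,r}
∂A     = ∅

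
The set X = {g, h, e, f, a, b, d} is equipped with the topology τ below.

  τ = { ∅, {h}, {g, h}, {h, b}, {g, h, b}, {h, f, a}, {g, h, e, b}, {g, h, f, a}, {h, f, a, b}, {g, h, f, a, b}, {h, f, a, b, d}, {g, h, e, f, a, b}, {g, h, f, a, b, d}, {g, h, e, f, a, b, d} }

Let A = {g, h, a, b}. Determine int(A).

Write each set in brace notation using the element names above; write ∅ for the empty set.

opens ⊆ A: ∅, {h}, {g, h}, {h, b}, {g, h, b}; union → int = {g, h, b}

{g, h, b}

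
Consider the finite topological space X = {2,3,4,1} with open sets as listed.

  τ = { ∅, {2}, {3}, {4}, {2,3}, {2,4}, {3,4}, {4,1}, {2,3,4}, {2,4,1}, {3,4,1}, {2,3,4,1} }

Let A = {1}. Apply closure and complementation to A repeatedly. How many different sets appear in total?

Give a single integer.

X∖A={2,3,4}, int(X∖A)={2,3,4}, hence cl(A)={1}
Orbit (k=closure, c=complement):
  1. A     = {1}
  2. cA    = {2,3,4}
  3. kcA   = {2,3,4,1}
  4. ckcA  = ∅
(closed under both — stop)

4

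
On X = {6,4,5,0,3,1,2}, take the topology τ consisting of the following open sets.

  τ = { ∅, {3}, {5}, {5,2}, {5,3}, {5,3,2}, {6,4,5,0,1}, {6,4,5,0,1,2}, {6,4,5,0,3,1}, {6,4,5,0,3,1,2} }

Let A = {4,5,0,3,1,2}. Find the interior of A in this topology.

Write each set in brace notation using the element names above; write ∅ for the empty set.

{5,3,2}

U open, U⊆A: ∅, {5}, {3}, {5,3}, {5,2}, {5,3,2}. int(A) = ⋃ = {5,3,2}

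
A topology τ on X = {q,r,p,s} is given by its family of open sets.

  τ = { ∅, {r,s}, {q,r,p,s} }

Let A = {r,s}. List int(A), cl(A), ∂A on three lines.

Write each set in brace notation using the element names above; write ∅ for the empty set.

open subsets of A: ∅, {r,s}; so int(A) = {r,s}
closure: X∖int(X∖A) = X∖∅ = {q,r,p,s}
∂A = {q,r,p,s} minus {r,s} = {q,p}

int(A) = {r,s}
cl(A)  = {q,r,p,s}
∂A     = {q,p}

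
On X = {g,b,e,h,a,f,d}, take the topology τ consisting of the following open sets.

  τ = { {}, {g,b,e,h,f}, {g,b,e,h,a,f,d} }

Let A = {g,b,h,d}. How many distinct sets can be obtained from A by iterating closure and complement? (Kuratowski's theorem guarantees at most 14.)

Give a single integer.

4

complement {e,a,f}; its interior {}; cl(A) = X∖{} = {g,b,e,h,a,f,d}
With k = closure, c = complement:
  1. A     = {g,b,h,d}
  2. kA    = {g,b,e,h,a,f,d}
  3. cA    = {e,a,f}
  4. ckA   = {}
k, c of each give nothing new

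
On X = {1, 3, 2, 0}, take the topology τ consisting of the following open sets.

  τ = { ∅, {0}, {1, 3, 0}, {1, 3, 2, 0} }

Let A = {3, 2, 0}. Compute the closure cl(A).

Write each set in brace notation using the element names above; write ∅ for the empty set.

cl via duality: int({1}) = ∅, so X∖∅ = {1, 3, 2, 0}

{1, 3, 2, 0}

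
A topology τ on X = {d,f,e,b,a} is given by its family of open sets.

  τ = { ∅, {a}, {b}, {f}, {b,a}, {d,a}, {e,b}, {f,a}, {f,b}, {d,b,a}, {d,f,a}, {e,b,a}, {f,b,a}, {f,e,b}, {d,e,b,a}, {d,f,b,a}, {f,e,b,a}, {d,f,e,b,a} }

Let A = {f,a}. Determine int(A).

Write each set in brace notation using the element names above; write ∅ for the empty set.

U open, U⊆A: ∅, {f}, {a}, {f,a}. int(A) = ⋃ = {f,a}

{f,a}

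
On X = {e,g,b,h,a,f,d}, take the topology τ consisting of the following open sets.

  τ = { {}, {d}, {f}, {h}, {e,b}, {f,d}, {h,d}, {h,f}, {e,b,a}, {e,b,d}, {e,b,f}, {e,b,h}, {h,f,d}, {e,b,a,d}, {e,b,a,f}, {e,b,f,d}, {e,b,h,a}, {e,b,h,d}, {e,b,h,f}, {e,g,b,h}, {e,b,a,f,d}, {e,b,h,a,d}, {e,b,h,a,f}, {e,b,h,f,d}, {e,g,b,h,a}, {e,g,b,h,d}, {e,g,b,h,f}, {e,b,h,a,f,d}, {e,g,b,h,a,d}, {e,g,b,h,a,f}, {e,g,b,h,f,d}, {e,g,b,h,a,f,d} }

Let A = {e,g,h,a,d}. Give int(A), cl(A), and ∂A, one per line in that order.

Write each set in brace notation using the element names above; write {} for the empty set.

int(A) = {h,d}
cl(A)  = {e,g,b,h,a,d}
∂A     = {e,g,b,a}

open subsets of A: {}, {h}, {d}, {h,d}; so int(A) = {h,d}
closure: X∖int(X∖A) = X∖{f} = {e,g,b,h,a,d}
∂A = {e,g,b,h,a,d} minus {h,d} = {e,g,b,a}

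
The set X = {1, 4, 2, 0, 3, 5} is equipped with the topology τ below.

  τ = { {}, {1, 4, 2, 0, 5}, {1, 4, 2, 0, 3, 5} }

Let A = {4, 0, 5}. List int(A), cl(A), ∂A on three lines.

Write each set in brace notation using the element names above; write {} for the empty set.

int(A) = {}
cl(A)  = {1, 4, 2, 0, 3, 5}
∂A     = {1, 4, 2, 0, 3, 5}

interior: largest open inside A is {} (from {})
cl via duality: int({1, 2, 3}) = {}, so X∖{} = {1, 4, 2, 0, 3, 5}
cl∖int = {1, 4, 2, 0, 3, 5}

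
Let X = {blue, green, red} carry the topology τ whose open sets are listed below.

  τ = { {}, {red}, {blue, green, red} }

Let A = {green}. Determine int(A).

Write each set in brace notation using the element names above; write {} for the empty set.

interior: largest open inside A is {} (from {})

{}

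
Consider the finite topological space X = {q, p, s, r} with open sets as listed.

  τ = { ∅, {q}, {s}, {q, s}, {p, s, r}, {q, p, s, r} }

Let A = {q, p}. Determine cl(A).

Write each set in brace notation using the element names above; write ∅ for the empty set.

{q, p, r}

complement {s, r}; its interior {s}; cl(A) = X∖{s} = {q, p, r}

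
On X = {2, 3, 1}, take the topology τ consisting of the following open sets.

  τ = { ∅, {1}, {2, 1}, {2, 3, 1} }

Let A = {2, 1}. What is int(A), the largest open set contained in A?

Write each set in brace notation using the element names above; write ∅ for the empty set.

interior: largest open inside A is {2, 1} (from ∅, {1}, {2, 1})

{2, 1}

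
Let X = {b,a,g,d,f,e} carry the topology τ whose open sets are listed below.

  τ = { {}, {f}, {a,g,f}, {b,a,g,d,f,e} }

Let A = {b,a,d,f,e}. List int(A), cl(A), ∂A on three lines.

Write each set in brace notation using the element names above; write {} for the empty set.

interior: largest open inside A is {f} (from {}, {f})
cl via duality: int({g}) = {}, so X∖{} = {b,a,g,d,f,e}
cl∖int = {b,a,g,d,e}

int(A) = {f}
cl(A)  = {b,a,g,d,f,e}
∂A     = {b,a,g,d,e}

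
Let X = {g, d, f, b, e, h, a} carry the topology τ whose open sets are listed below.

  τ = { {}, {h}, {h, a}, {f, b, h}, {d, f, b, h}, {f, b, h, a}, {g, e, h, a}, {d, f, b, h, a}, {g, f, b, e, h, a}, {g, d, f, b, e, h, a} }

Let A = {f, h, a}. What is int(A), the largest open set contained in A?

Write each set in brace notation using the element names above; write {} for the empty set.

{h, a}

opens ⊆ A: {}, {h}, {h, a}; union → int = {h, a}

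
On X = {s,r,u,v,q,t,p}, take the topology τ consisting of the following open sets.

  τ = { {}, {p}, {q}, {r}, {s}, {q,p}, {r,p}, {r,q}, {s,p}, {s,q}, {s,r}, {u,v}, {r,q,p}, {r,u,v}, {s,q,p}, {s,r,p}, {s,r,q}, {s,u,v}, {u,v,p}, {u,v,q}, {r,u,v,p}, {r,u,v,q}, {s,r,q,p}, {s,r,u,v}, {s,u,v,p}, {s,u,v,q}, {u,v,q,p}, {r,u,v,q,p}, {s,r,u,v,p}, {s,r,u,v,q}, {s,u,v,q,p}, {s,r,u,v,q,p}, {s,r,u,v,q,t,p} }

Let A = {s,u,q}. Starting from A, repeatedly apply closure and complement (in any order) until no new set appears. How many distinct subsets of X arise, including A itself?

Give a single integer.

complement {r,v,t,p}; its interior {r,p}; cl(A) = X∖{r,p} = {s,u,v,q,t}
With k = closure, c = complement:
  1. A     = {s,u,q}
  2. kA    = {s,u,v,q,t}
  3. cA    = {r,v,t,p}
  4. ckA   = {r,p}
  5. kcA   = {r,u,v,t,p}
  6. kckA  = {r,t,p}
  7. ckcA  = {s,q}
  8. ckckA = {s,u,v,q}
  9. kckcA = {s,q,t}
  10. ckckcA = {r,u,v,p}
k, c of each give nothing new

10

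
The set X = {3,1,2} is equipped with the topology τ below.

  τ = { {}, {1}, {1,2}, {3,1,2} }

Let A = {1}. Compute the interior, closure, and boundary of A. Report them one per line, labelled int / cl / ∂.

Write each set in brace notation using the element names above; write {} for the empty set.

U open, U⊆A: {}, {1}. int(A) = ⋃ = {1}
X∖A={3,2}, int(X∖A)={}, hence cl(A)={3,1,2}
∂A: remove int from cl → {3,2}

int(A) = {1}
cl(A)  = {3,1,2}
∂A     = {3,2}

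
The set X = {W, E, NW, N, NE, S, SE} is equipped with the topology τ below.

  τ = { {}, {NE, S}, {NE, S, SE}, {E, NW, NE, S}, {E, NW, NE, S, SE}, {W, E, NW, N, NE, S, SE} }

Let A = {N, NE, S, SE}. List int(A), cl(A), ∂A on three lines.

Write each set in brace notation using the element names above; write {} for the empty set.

interior: largest open inside A is {NE, S, SE} (from {}, {NE, S}, {NE, S, SE})
cl via duality: int({W, E, NW}) = {}, so X∖{} = {W, E, NW, N, NE, S, SE}
cl∖int = {W, E, NW, N}

int(A) = {NE, S, SE}
cl(A)  = {W, E, NW, N, NE, S, SE}
∂A     = {W, E, NW, N}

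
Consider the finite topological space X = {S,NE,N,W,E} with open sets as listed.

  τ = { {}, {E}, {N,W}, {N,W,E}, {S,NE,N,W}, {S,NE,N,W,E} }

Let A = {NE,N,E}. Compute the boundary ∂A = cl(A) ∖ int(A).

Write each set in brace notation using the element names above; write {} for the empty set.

{S,NE,N,W}

open subsets of A: {}, {E}; so int(A) = {E}
closure: X∖int(X∖A) = X∖{} = {S,NE,N,W,E}
∂A = {S,NE,N,W,E} minus {E} = {S,NE,N,W}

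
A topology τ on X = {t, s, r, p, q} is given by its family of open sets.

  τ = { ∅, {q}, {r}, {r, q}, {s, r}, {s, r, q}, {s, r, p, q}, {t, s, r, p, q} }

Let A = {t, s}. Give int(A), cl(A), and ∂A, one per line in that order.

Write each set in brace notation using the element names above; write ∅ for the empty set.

open subsets of A: ∅; so int(A) = ∅
closure: X∖int(X∖A) = X∖{r, q} = {t, s, p}
∂A = {t, s, p} minus ∅ = {t, s, p}

int(A) = ∅
cl(A)  = {t, s, p}
∂A     = {t, s, p}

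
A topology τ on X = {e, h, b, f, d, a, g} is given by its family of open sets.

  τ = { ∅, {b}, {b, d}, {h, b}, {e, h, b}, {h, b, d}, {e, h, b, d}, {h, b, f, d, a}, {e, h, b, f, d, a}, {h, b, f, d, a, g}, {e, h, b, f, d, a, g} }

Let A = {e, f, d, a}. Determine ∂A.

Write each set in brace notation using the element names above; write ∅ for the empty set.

open subsets of A: ∅; so int(A) = ∅
closure: X∖int(X∖A) = X∖{h, b} = {e, f, d, a, g}
∂A = {e, f, d, a, g} minus ∅ = {e, f, d, a, g}

{e, f, d, a, g}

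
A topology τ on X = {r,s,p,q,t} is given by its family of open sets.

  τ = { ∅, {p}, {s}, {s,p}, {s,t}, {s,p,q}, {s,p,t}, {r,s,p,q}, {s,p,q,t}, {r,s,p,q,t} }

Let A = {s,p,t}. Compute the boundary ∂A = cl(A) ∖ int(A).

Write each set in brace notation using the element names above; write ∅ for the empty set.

U open, U⊆A: ∅, {s}, {p}, {s,p}, {s,t}, {s,p,t}. int(A) = ⋃ = {s,p,t}
X∖A={r,q}, int(X∖A)=∅, hence cl(A)={r,s,p,q,t}
∂A: remove int from cl → {r,q}

{r,q}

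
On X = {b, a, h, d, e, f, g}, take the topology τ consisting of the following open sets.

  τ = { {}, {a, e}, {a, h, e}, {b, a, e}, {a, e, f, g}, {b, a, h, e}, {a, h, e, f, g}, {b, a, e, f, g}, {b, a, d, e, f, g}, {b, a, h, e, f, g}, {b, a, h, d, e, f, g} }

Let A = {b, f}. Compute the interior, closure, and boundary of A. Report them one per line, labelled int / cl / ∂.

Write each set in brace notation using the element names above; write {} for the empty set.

int(A) = {}
cl(A)  = {b, d, f, g}
∂A     = {b, d, f, g}

open subsets of A: {}; so int(A) = {}
closure: X∖int(X∖A) = X∖{a, h, e} = {b, d, f, g}
∂A = {b, d, f, g} minus {} = {b, d, f, g}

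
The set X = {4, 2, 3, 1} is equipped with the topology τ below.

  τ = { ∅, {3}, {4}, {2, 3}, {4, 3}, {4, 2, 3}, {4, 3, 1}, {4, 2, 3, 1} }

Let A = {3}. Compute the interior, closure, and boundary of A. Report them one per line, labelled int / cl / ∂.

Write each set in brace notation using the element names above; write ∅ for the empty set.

open subsets of A: ∅, {3}; so int(A) = {3}
closure: X∖int(X∖A) = X∖{4} = {2, 3, 1}
∂A = {2, 3, 1} minus {3} = {2, 1}

int(A) = {3}
cl(A)  = {2, 3, 1}
∂A     = {2, 1}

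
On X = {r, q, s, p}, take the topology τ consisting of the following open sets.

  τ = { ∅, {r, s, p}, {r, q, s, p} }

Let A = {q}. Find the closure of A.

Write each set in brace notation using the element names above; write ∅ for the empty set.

complement {r, s, p}; its interior {r, s, p}; cl(A) = X∖{r, s, p} = {q}

{q}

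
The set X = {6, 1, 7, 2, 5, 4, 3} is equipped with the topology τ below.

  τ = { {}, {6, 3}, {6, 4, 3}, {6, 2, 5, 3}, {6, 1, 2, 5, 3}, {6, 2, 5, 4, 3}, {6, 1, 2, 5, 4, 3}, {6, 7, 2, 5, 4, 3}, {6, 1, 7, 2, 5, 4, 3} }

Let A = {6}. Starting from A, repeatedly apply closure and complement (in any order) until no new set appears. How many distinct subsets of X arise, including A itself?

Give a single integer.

closure: X∖int(X∖A) = X∖{} = {6, 1, 7, 2, 5, 4, 3}
Let k=closure and c=complement:
  1. A     = {6}
  2. kA    = {6, 1, 7, 2, 5, 4, 3}
  3. cA    = {1, 7, 2, 5, 4, 3}
  4. ckA   = {}
— saturated at 4

4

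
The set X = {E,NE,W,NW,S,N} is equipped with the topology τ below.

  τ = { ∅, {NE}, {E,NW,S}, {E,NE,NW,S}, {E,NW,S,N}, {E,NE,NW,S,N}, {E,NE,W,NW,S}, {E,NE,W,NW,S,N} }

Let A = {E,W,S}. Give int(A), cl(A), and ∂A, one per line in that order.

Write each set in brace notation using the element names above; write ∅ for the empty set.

int(A) = ∅
cl(A)  = {E,W,NW,S,N}
∂A     = {E,W,NW,S,N}

U open, U⊆A: ∅. int(A) = ⋃ = ∅
X∖A={NE,NW,N}, int(X∖A)={NE}, hence cl(A)={E,W,NW,S,N}
∂A: remove int from cl → {E,W,NW,S,N}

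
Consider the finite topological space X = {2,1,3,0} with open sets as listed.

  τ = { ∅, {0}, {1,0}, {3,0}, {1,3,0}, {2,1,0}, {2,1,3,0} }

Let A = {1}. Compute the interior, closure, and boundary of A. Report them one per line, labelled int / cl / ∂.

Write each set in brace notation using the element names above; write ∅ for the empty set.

int(A) = ∅
cl(A)  = {2,1}
∂A     = {2,1}

open subsets of A: ∅; so int(A) = ∅
closure: X∖int(X∖A) = X∖{3,0} = {2,1}
∂A = {2,1} minus ∅ = {2,1}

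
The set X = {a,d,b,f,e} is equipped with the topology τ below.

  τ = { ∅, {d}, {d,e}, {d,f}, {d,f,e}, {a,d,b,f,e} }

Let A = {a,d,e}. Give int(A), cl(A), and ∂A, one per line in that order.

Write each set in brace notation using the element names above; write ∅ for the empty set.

open subsets of A: ∅, {d}, {d,e}; so int(A) = {d,e}
closure: X∖int(X∖A) = X∖∅ = {a,d,b,f,e}
∂A = {a,d,b,f,e} minus {d,e} = {a,b,f}

int(A) = {d,e}
cl(A)  = {a,d,b,f,e}
∂A     = {a,b,f}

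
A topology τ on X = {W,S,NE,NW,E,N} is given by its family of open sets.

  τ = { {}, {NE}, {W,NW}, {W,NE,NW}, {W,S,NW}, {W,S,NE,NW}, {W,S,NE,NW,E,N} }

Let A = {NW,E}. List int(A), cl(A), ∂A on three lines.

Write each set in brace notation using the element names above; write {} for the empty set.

int(A) = {}
cl(A)  = {W,S,NW,E,N}
∂A     = {W,S,NW,E,N}

U open, U⊆A: {}. int(A) = ⋃ = {}
X∖A={W,S,NE,N}, int(X∖A)={NE}, hence cl(A)={W,S,NW,E,N}
∂A: remove int from cl → {W,S,NW,E,N}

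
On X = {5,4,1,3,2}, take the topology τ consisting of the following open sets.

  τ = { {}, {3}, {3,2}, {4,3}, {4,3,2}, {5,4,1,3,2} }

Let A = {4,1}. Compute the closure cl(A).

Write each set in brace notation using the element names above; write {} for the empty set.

cl via duality: int({5,3,2}) = {3,2}, so X∖{3,2} = {5,4,1}

{5,4,1}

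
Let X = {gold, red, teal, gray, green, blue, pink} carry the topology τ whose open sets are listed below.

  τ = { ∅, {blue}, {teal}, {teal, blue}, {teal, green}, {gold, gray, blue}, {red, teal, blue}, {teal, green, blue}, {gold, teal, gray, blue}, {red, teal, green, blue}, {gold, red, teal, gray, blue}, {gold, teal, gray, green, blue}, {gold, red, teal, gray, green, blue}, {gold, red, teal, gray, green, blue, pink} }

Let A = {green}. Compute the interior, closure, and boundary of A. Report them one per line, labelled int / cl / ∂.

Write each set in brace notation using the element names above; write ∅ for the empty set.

interior: largest open inside A is ∅ (from ∅)
cl via duality: int({gold, red, teal, gray, blue, pink}) = {gold, red, teal, gray, blue}, so X∖{gold, red, teal, gray, blue} = {green, pink}
cl∖int = {green, pink}

int(A) = ∅
cl(A)  = {green, pink}
∂A     = {green, pink}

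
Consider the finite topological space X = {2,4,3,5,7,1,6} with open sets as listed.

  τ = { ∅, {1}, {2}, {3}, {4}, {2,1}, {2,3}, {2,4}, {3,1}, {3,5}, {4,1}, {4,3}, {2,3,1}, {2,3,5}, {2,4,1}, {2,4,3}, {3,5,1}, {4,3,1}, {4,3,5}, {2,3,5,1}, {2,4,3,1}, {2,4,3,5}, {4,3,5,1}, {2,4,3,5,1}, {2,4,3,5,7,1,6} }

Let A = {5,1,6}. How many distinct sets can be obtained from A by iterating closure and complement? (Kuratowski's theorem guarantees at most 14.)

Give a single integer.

8

closure: X∖int(X∖A) = X∖{2,4,3} = {5,7,1,6}
Let k=closure and c=complement:
  1. A     = {5,1,6}
  2. kA    = {5,7,1,6}
  3. cA    = {2,4,3,7}
  4. ckA   = {2,4,3}
  5. kcA   = {2,4,3,5,7,6}
  6. ckcA  = {1}
  7. kckcA = {7,1,6}
  8. ckckcA = {2,4,3,5}
— saturated at 8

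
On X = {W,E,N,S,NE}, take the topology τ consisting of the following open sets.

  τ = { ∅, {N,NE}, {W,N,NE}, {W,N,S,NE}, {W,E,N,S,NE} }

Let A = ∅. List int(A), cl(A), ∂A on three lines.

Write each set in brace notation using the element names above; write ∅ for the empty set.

opens ⊆ A: ∅; union → int = ∅
complement {W,E,N,S,NE}; its interior {W,E,N,S,NE}; cl(A) = X∖{W,E,N,S,NE} = ∅
boundary = ∅ ∖ ∅ = ∅

int(A) = ∅
cl(A)  = ∅
∂A     = ∅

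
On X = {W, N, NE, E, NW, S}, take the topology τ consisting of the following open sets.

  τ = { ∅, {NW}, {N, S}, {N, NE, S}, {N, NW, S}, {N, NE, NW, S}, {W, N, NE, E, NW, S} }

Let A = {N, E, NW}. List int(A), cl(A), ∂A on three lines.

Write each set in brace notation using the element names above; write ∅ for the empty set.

int(A) = {NW}
cl(A)  = {W, N, NE, E, NW, S}
∂A     = {W, N, NE, E, S}

interior: largest open inside A is {NW} (from ∅, {NW})
cl via duality: int({W, NE, S}) = ∅, so X∖∅ = {W, N, NE, E, NW, S}
cl∖int = {W, N, NE, E, S}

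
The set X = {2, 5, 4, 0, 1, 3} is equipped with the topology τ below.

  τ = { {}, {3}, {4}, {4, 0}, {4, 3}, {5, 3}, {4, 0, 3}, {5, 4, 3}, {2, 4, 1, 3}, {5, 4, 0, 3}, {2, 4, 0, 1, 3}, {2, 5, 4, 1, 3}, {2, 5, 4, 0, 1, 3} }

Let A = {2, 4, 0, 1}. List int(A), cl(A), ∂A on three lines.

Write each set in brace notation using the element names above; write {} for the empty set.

int(A) = {4, 0}
cl(A)  = {2, 4, 0, 1}
∂A     = {2, 1}

U open, U⊆A: {}, {4}, {4, 0}. int(A) = ⋃ = {4, 0}
X∖A={5, 3}, int(X∖A)={5, 3}, hence cl(A)={2, 4, 0, 1}
∂A: remove int from cl → {2, 1}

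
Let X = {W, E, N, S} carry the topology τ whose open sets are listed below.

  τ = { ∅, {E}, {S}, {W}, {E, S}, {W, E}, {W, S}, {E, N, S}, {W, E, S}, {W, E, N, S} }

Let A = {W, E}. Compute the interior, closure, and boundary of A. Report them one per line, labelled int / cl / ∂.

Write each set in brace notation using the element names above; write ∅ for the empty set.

open subsets of A: ∅, {E}, {W}, {W, E}; so int(A) = {W, E}
closure: X∖int(X∖A) = X∖{S} = {W, E, N}
∂A = {W, E, N} minus {W, E} = {N}

int(A) = {W, E}
cl(A)  = {W, E, N}
∂A     = {N}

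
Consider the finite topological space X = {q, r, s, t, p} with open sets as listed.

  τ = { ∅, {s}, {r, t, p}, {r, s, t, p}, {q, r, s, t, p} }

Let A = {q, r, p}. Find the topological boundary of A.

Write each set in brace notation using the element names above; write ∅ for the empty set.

open subsets of A: ∅; so int(A) = ∅
closure: X∖int(X∖A) = X∖{s} = {q, r, t, p}
∂A = {q, r, t, p} minus ∅ = {q, r, t, p}

{q, r, t, p}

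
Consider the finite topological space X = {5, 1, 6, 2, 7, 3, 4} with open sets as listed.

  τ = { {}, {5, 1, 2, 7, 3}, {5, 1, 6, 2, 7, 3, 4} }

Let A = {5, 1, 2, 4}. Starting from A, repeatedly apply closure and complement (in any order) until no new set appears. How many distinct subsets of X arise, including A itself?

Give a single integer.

4

closure: X∖int(X∖A) = X∖{} = {5, 1, 6, 2, 7, 3, 4}
Let k=closure and c=complement:
  1. A     = {5, 1, 2, 4}
  2. kA    = {5, 1, 6, 2, 7, 3, 4}
  3. cA    = {6, 7, 3}
  4. ckA   = {}
— saturated at 4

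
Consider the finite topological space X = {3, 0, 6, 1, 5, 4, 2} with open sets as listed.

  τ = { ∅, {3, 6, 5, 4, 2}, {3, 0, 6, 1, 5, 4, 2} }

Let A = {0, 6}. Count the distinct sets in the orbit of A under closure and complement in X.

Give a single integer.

complement {3, 1, 5, 4, 2}; its interior ∅; cl(A) = X∖∅ = {3, 0, 6, 1, 5, 4, 2}
With k = closure, c = complement:
  1. A     = {0, 6}
  2. kA    = {3, 0, 6, 1, 5, 4, 2}
  3. cA    = {3, 1, 5, 4, 2}
  4. ckA   = ∅
k, c of each give nothing new

4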